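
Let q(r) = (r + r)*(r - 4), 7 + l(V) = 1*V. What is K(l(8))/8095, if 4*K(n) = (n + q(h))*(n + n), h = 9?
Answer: 91/16190 ≈ 0.0056208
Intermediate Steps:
l(V) = -7 + V (l(V) = -7 + 1*V = -7 + V)
q(r) = 2*r*(-4 + r) (q(r) = (2*r)*(-4 + r) = 2*r*(-4 + r))
K(n) = n*(90 + n)/2 (K(n) = ((n + 2*9*(-4 + 9))*(n + n))/4 = ((n + 2*9*5)*(2*n))/4 = ((n + 90)*(2*n))/4 = ((90 + n)*(2*n))/4 = (2*n*(90 + n))/4 = n*(90 + n)/2)
K(l(8))/8095 = ((-7 + 8)*(90 + (-7 + 8))/2)/8095 = ((½)*1*(90 + 1))*(1/8095) = ((½)*1*91)*(1/8095) = (91/2)*(1/8095) = 91/16190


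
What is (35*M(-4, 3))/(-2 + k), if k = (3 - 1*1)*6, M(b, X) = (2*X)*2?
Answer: 42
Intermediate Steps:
M(b, X) = 4*X
k = 12 (k = (3 - 1)*6 = 2*6 = 12)
(35*M(-4, 3))/(-2 + k) = (35*(4*3))/(-2 + 12) = (35*12)/10 = 420*(⅒) = 42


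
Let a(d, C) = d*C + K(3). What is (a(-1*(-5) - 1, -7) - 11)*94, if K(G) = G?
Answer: -3384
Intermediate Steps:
a(d, C) = 3 + C*d (a(d, C) = d*C + 3 = C*d + 3 = 3 + C*d)
(a(-1*(-5) - 1, -7) - 11)*94 = ((3 - 7*(-1*(-5) - 1)) - 11)*94 = ((3 - 7*(5 - 1)) - 11)*94 = ((3 - 7*4) - 11)*94 = ((3 - 28) - 11)*94 = (-25 - 11)*94 = -36*94 = -3384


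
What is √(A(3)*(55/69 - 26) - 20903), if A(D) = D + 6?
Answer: I*√11177678/23 ≈ 145.36*I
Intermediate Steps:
A(D) = 6 + D
√(A(3)*(55/69 - 26) - 20903) = √((6 + 3)*(55/69 - 26) - 20903) = √(9*(55*(1/69) - 26) - 20903) = √(9*(55/69 - 26) - 20903) = √(9*(-1739/69) - 20903) = √(-5217/23 - 20903) = √(-485986/23) = I*√11177678/23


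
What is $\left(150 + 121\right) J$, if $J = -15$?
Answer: $-4065$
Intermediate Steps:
$\left(150 + 121\right) J = \left(150 + 121\right) \left(-15\right) = 271 \left(-15\right) = -4065$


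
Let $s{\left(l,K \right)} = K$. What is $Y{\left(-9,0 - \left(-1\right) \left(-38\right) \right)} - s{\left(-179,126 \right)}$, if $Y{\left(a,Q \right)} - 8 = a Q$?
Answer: $224$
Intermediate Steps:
$Y{\left(a,Q \right)} = 8 + Q a$ ($Y{\left(a,Q \right)} = 8 + a Q = 8 + Q a$)
$Y{\left(-9,0 - \left(-1\right) \left(-38\right) \right)} - s{\left(-179,126 \right)} = \left(8 + \left(0 - \left(-1\right) \left(-38\right)\right) \left(-9\right)\right) - 126 = \left(8 + \left(0 - 38\right) \left(-9\right)\right) - 126 = \left(8 - -342\right) - 126 = \left(8 + 342\right) - 126 = 350 - 126 = 224$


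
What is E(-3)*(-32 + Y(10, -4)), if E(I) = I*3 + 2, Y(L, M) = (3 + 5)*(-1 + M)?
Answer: 504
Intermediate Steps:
Y(L, M) = -8 + 8*M (Y(L, M) = 8*(-1 + M) = -8 + 8*M)
E(I) = 2 + 3*I (E(I) = 3*I + 2 = 2 + 3*I)
E(-3)*(-32 + Y(10, -4)) = (2 + 3*(-3))*(-32 + (-8 + 8*(-4))) = (2 - 9)*(-32 + (-8 - 32)) = -7*(-32 - 40) = -7*(-72) = 504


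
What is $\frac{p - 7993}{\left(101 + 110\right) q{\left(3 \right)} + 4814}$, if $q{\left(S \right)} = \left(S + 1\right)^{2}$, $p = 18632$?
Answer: $\frac{10639}{8190} \approx 1.299$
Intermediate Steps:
$q{\left(S \right)} = \left(1 + S\right)^{2}$
$\frac{p - 7993}{\left(101 + 110\right) q{\left(3 \right)} + 4814} = \frac{18632 - 7993}{\left(101 + 110\right) \left(1 + 3\right)^{2} + 4814} = \frac{10639}{211 \cdot 4^{2} + 4814} = \frac{10639}{211 \cdot 16 + 4814} = \frac{10639}{3376 + 4814} = \frac{10639}{8190}$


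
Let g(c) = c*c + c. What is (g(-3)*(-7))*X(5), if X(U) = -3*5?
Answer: 630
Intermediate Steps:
X(U) = -15
g(c) = c + c² (g(c) = c² + c = c + c²)
(g(-3)*(-7))*X(5) = (-3*(1 - 3)*(-7))*(-15) = (-3*(-2)*(-7))*(-15) = (6*(-7))*(-15) = -42*(-15) = 630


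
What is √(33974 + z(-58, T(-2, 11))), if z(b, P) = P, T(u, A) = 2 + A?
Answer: √33987 ≈ 184.36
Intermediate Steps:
√(33974 + z(-58, T(-2, 11))) = √(33974 + (2 + 11)) = √(33974 + 13) = √33987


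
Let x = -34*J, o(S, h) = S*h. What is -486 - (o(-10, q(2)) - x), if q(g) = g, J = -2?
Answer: -398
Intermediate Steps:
x = 68 (x = -34*(-2) = 68)
-486 - (o(-10, q(2)) - x) = -486 - (-10*2 - 1*68) = -486 - (-20 - 68) = -486 - 1*(-88) = -486 + 88 = -398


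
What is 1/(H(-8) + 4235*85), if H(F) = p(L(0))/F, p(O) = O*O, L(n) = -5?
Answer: 8/2879775 ≈ 2.7780e-6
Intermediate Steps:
p(O) = O²
H(F) = 25/F (H(F) = (-5)²/F = 25/F)
1/(H(-8) + 4235*85) = 1/(25/(-8) + 4235*85) = 1/(25*(-⅛) + 359975) = 1/(-25/8 + 359975) = 1/(2879775/8) = 8/2879775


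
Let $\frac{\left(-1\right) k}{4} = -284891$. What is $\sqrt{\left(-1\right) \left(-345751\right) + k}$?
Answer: $3 \sqrt{165035} \approx 1218.7$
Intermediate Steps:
$k = 1139564$ ($k = \left(-4\right) \left(-284891\right) = 1139564$)
$\sqrt{\left(-1\right) \left(-345751\right) + k} = \sqrt{\left(-1\right) \left(-345751\right) + 1139564} = \sqrt{345751 + 1139564} = \sqrt{1485315} = 3 \sqrt{165035}$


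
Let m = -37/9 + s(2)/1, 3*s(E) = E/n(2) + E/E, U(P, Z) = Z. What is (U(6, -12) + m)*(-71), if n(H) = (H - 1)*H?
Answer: 9869/9 ≈ 1096.6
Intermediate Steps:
n(H) = H*(-1 + H) (n(H) = (-1 + H)*H = H*(-1 + H))
s(E) = 1/3 + E/6 (s(E) = (E/((2*(-1 + 2))) + E/E)/3 = (E/((2*1)) + 1)/3 = (E/2 + 1)/3 = (1 + E/2)/3 = 1/3 + E/6)
m = -31/9 (m = -37/9 + (1/3 + (1/6)*2)/1 = -37*1/9 + (1/3 + 1/3)*1 = -37/9 + (2/3)*1 = -37/9 + 2/3 = -31/9 ≈ -3.4444)
(U(6, -12) + m)*(-71) = (-12 - 31/9)*(-71) = -139/9*(-71) = 9869/9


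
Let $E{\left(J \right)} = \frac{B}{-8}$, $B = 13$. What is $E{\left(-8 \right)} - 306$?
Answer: $- \frac{2461}{8} \approx -307.63$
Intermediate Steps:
$E{\left(J \right)} = - \frac{13}{8}$ ($E{\left(J \right)} = \frac{13}{-8} = 13 \left(- \frac{1}{8}\right) = - \frac{13}{8}$)
$E{\left(-8 \right)} - 306 = - \frac{13}{8} - 306 = - \frac{2461}{8}$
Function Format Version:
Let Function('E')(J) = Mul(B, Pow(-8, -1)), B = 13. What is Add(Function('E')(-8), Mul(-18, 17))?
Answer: Rational(-2461, 8) ≈ -307.63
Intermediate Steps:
Function('E')(J) = Rational(-13, 8) (Function('E')(J) = Mul(13, Pow(-8, -1)) = Mul(13, Rational(-1, 8)) = Rational(-13, 8))
Add(Function('E')(-8), Mul(-18, 17)) = Add(Rational(-13, 8), Mul(-18, 17)) = Add(Rational(-13, 8), -306) = Rational(-2461, 8)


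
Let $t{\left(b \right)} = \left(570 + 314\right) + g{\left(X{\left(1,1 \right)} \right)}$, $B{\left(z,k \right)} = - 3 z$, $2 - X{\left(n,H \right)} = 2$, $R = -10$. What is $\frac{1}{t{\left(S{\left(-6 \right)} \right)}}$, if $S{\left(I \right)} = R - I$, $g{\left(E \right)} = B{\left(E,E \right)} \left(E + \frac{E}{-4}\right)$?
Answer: $\frac{1}{884} \approx 0.0011312$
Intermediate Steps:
$X{\left(n,H \right)} = 0$ ($X{\left(n,H \right)} = 2 - 2 = 0$)
$g{\left(E \right)} = - \frac{9 E^{2}}{4}$ ($g{\left(E \right)} = - 3 E \left(E + \frac{E}{-4}\right) = - 3 E \left(E + E \left(- \frac{1}{4}\right)\right) = - 3 E \left(E - \frac{E}{4}\right) = - 3 E \frac{3 E}{4} = - \frac{9 E^{2}}{4}$)
$S{\left(I \right)} = -10 - I$
$t{\left(b \right)} = 884$ ($t{\left(b \right)} = \left(570 + 314\right) - \frac{9 \cdot 0^{2}}{4} = 884 - 0 = 884 + 0 = 884$)
$\frac{1}{t{\left(S{\left(-6 \right)} \right)}} = \frac{1}{884}$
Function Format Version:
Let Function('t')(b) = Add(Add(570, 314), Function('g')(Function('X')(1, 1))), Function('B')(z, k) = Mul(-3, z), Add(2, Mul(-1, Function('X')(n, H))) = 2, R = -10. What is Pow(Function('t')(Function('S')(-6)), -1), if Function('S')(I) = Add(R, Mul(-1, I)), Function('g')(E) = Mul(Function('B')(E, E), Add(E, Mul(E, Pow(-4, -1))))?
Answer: Rational(1, 884) ≈ 0.0011312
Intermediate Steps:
Function('X')(n, H) = 0 (Function('X')(n, H) = Add(2, Mul(-1, 2)) = Add(2, -2) = 0)
Function('g')(E) = Mul(Rational(-9, 4), Pow(E, 2)) (Function('g')(E) = Mul(Mul(-3, E), Add(E, Mul(E, Pow(-4, -1)))) = Mul(Mul(-3, E), Add(E, Mul(E, Rational(-1, 4)))) = Mul(Mul(-3, E), Add(E, Mul(Rational(-1, 4), E))) = Mul(Mul(-3, E), Mul(Rational(3, 4), E)) = Mul(Rational(-9, 4), Pow(E, 2)))
Function('S')(I) = Add(-10, Mul(-1, I))
Function('t')(b) = 884 (Function('t')(b) = Add(Add(570, 314), Mul(Rational(-9, 4), Pow(0, 2))) = Add(884, Mul(Rational(-9, 4), 0)) = Add(884, 0) = 884)
Pow(Function('t')(Function('S')(-6)), -1) = Pow(884, -1) = Rational(1, 884)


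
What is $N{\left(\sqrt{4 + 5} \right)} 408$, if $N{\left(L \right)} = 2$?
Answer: $816$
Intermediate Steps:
$N{\left(\sqrt{4 + 5} \right)} 408 = 2 \cdot 408 = 816$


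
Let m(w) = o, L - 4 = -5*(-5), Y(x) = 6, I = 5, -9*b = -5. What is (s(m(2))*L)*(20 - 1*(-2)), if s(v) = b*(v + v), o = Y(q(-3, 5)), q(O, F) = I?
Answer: 12760/3 ≈ 4253.3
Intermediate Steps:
b = 5/9 (b = -⅑*(-5) = 5/9 ≈ 0.55556)
q(O, F) = 5
o = 6
L = 29 (L = 4 - 5*(-5) = 4 + 25 = 29)
m(w) = 6
s(v) = 10*v/9 (s(v) = 5*(v + v)/9 = 5*(2*v)/9 = 10*v/9)
(s(m(2))*L)*(20 - 1*(-2)) = (((10/9)*6)*29)*(20 - 1*(-2)) = ((20/3)*29)*(20 + 2) = (580/3)*22 = 12760/3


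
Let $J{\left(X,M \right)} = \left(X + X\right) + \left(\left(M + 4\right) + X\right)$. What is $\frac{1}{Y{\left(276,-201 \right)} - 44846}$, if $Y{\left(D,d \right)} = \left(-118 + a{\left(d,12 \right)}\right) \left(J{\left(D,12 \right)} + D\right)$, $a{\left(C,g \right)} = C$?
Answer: $- \frac{1}{402126} \approx -2.4868 \cdot 10^{-6}$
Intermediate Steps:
$J{\left(X,M \right)} = 4 + M + 3 X$ ($J{\left(X,M \right)} = 2 X + \left(\left(4 + M\right) + X\right) = 2 X + \left(4 + M + X\right) = 4 + M + 3 X$)
$Y{\left(D,d \right)} = \left(-118 + d\right) \left(16 + 4 D\right)$ ($Y{\left(D,d \right)} = \left(-118 + d\right) \left(\left(4 + 12 + 3 D\right) + D\right) = \left(-118 + d\right) \left(\left(16 + 3 D\right) + D\right) = \left(-118 + d\right) \left(16 + 4 D\right)$)
$\frac{1}{Y{\left(276,-201 \right)} - 44846} = \frac{1}{\left(-1888 - 130272 + 16 \left(-201\right) + 4 \cdot 276 \left(-201\right)\right) - 44846} = \frac{1}{\left(-1888 - 130272 - 3216 - 221904\right) - 44846} = \frac{1}{-357280 - 44846} = \frac{1}{-402126} = - \frac{1}{402126}$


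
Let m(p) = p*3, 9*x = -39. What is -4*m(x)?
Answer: 52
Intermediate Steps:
x = -13/3 (x = (1/9)*(-39) = -13/3 ≈ -4.3333)
m(p) = 3*p
-4*m(x) = -12*(-13)/3 = -4*(-13) = 52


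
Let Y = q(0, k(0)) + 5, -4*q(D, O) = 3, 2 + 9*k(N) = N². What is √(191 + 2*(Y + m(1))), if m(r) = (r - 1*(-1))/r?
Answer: √814/2 ≈ 14.265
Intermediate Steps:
m(r) = (1 + r)/r (m(r) = (r + 1)/r = (1 + r)/r)
k(N) = -2/9 + N²/9
q(D, O) = -¾ (q(D, O) = -¼*3 = -¾)
Y = 17/4 (Y = -¾ + 5 = 17/4 ≈ 4.2500)
√(191 + 2*(Y + m(1))) = √(191 + 2*(17/4 + (1 + 1)/1)) = √(191 + 2*(17/4 + 1*2)) = √(191 + 2*(17/4 + 2)) = √(191 + 2*(25/4)) = √(191 + 25/2) = √(407/2) = √814/2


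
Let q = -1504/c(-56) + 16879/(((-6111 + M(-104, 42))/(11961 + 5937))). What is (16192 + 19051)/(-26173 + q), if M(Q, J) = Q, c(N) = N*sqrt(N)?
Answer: 10732727005*I/(-22773511313*I + 292105*sqrt(14)) ≈ -0.47128 + 2.2618e-5*I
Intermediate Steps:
c(N) = N**(3/2)
q = -302100342/6215 - 47*I*sqrt(14)/49 (q = -1504*I*sqrt(14)/1568 + 16879/(((-6111 - 104)/(11961 + 5937))) = -1504*I*sqrt(14)/1568 + 16879/((-6215/17898)) = -47*I*sqrt(14)/49 + 16879/((-6215*1/17898)) = -47*I*sqrt(14)/49 + 16879/(-6215/17898) = -47*I*sqrt(14)/49 + 16879*(-17898/6215) = -47*I*sqrt(14)/49 - 302100342/6215 = -302100342/6215 - 47*I*sqrt(14)/49 ≈ -48608.0 - 3.5889*I)
(16192 + 19051)/(-26173 + q) = (16192 + 19051)/(-26173 + (-302100342/6215 - 47*I*sqrt(14)/49)) = 35243/(-464765537/6215 - 47*I*sqrt(14)/49)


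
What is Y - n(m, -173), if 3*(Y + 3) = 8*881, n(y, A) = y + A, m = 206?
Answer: 6940/3 ≈ 2313.3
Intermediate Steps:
n(y, A) = A + y
Y = 7039/3 (Y = -3 + (8*881)/3 = -3 + (⅓)*7048 = -3 + 7048/3 = 7039/3 ≈ 2346.3)
Y - n(m, -173) = 7039/3 - (-173 + 206) = 7039/3 - 1*33 = 7039/3 - 33 = 6940/3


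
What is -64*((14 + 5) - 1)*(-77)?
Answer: 88704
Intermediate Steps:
-64*((14 + 5) - 1)*(-77) = -64*(19 - 1)*(-77) = -64*18*(-77) = -1152*(-77) = 88704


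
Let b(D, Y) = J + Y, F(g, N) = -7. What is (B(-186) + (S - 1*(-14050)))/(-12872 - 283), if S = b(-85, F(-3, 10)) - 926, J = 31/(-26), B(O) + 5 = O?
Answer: -22403/22802 ≈ -0.98250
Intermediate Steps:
B(O) = -5 + O
J = -31/26 (J = 31*(-1/26) = -31/26 ≈ -1.1923)
b(D, Y) = -31/26 + Y
S = -24289/26 (S = (-31/26 - 7) - 926 = -213/26 - 926 = -24289/26 ≈ -934.19)
(B(-186) + (S - 1*(-14050)))/(-12872 - 283) = ((-5 - 186) + (-24289/26 - 1*(-14050)))/(-12872 - 283) = (-191 + (-24289/26 + 14050))/(-13155) = (-191 + 341011/26)*(-1/13155) = (336045/26)*(-1/13155) = -22403/22802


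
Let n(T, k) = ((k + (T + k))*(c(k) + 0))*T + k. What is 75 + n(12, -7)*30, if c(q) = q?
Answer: 4905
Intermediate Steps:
n(T, k) = k + T*k*(T + 2*k) (n(T, k) = ((k + (T + k))*(k + 0))*T + k = ((T + 2*k)*k)*T + k = (k*(T + 2*k))*T + k = T*k*(T + 2*k) + k = k + T*k*(T + 2*k))
75 + n(12, -7)*30 = 75 - 7*(1 + 12**2 + 2*12*(-7))*30 = 75 - 7*(1 + 144 - 168)*30 = 75 - 7*(-23)*30 = 75 + 161*30 = 75 + 4830 = 4905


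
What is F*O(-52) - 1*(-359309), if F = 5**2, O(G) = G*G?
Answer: 426909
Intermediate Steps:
O(G) = G**2
F = 25
F*O(-52) - 1*(-359309) = 25*(-52)**2 - 1*(-359309) = 25*2704 + 359309 = 67600 + 359309 = 426909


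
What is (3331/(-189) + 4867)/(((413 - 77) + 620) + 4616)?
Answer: 229133/263277 ≈ 0.87031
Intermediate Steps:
(3331/(-189) + 4867)/(((413 - 77) + 620) + 4616) = (3331*(-1/189) + 4867)/((336 + 620) + 4616) = (-3331/189 + 4867)/(956 + 4616) = (916532/189)/5572 = (916532/189)*(1/5572) = 229133/263277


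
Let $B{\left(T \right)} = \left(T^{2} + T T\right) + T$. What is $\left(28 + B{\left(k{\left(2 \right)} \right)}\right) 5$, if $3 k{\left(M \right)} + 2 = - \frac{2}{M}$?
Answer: $145$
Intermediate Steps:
$k{\left(M \right)} = - \frac{2}{3} - \frac{2}{3 M}$ ($k{\left(M \right)} = - \frac{2}{3} + \frac{\left(-2\right) \frac{1}{M}}{3} = - \frac{2}{3} - \frac{2}{3 M}$)
$B{\left(T \right)} = T + 2 T^{2}$ ($B{\left(T \right)} = \left(T^{2} + T^{2}\right) + T = 2 T^{2} + T = T + 2 T^{2}$)
$\left(28 + B{\left(k{\left(2 \right)} \right)}\right) 5 = \left(28 + \frac{2 \left(-1 - 2\right)}{3 \cdot 2} \left(1 + 2 \frac{2 \left(-1 - 2\right)}{3 \cdot 2}\right)\right) 5 = \left(28 + \frac{2}{3} \cdot \frac{1}{2} \left(-1 - 2\right) \left(1 + 2 \cdot \frac{2}{3} \cdot \frac{1}{2} \left(-1 - 2\right)\right)\right) 5 = \left(28 + \frac{2}{3} \cdot \frac{1}{2} \left(-3\right) \left(1 + 2 \cdot \frac{2}{3} \cdot \frac{1}{2} \left(-3\right)\right)\right) 5 = \left(28 - \left(1 + 2 \left(-1\right)\right)\right) 5 = \left(28 - \left(1 - 2\right)\right) 5 = \left(28 - -1\right) 5 = \left(28 + 1\right) 5 = 29 \cdot 5 = 145$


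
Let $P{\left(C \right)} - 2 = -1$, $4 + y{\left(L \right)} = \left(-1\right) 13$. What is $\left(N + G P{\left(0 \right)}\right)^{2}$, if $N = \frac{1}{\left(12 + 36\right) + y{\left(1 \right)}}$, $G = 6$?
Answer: $\frac{34969}{961} \approx 36.388$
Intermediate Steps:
$y{\left(L \right)} = -17$ ($y{\left(L \right)} = -4 - 13 = -17$)
$P{\left(C \right)} = 1$ ($P{\left(C \right)} = 2 - 1 = 1$)
$N = \frac{1}{31}$ ($N = \frac{1}{\left(12 + 36\right) - 17} = \frac{1}{48 - 17} = \frac{1}{31} \approx 0.032258$)
$\left(N + G P{\left(0 \right)}\right)^{2} = \left(\frac{1}{31} + 6 \cdot 1\right)^{2} = \left(\frac{1}{31} + 6\right)^{2} = \left(\frac{187}{31}\right)^{2} = \frac{34969}{961}$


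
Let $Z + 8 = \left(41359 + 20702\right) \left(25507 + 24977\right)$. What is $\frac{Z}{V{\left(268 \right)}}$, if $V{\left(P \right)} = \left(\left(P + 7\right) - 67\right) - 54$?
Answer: $\frac{1566543758}{77} \approx 2.0345 \cdot 10^{7}$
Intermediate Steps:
$Z = 3133087516$ ($Z = -8 + \left(41359 + 20702\right) \left(25507 + 24977\right) = -8 + 62061 \cdot 50484 = -8 + 3133087524 = 3133087516$)
$V{\left(P \right)} = -114 + P$ ($V{\left(P \right)} = \left(\left(7 + P\right) - 67\right) - 54 = \left(-60 + P\right) - 54 = -114 + P$)
$\frac{Z}{V{\left(268 \right)}} = \frac{3133087516}{-114 + 268} = \frac{3133087516}{154} = 3133087516 \cdot \frac{1}{154} = \frac{1566543758}{77}$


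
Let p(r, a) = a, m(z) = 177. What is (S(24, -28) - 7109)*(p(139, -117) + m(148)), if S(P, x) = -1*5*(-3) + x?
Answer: -427320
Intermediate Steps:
S(P, x) = 15 + x (S(P, x) = -5*(-3) + x = 15 + x)
(S(24, -28) - 7109)*(p(139, -117) + m(148)) = ((15 - 28) - 7109)*(-117 + 177) = (-13 - 7109)*60 = -7122*60 = -427320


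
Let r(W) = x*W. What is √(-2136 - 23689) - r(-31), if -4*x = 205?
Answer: -6355/4 + 5*I*√1033 ≈ -1588.8 + 160.7*I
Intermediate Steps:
x = -205/4 (x = -¼*205 = -205/4 ≈ -51.250)
r(W) = -205*W/4
√(-2136 - 23689) - r(-31) = √(-2136 - 23689) - (-205)*(-31)/4 = √(-25825) - 1*6355/4 = 5*I*√1033 - 6355/4 = -6355/4 + 5*I*√1033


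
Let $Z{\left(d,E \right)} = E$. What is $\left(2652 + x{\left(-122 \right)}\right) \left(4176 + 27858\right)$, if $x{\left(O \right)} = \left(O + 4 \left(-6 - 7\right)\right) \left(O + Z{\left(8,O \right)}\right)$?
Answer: $1444989672$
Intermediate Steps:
$x{\left(O \right)} = 2 O \left(-52 + O\right)$ ($x{\left(O \right)} = \left(O + 4 \left(-6 - 7\right)\right) \left(O + O\right) = \left(O + 4 \left(-13\right)\right) 2 O = \left(O - 52\right) 2 O = \left(-52 + O\right) 2 O = 2 O \left(-52 + O\right)$)
$\left(2652 + x{\left(-122 \right)}\right) \left(4176 + 27858\right) = \left(2652 + 2 \left(-122\right) \left(-52 - 122\right)\right) \left(4176 + 27858\right) = \left(2652 + 2 \left(-122\right) \left(-174\right)\right) 32034 = \left(2652 + 42456\right) 32034 = 45108 \cdot 32034 = 1444989672$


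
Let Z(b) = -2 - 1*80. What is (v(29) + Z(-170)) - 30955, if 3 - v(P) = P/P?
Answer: -31035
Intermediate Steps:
v(P) = 2 (v(P) = 3 - P/P = 3 - 1*1 = 3 - 1 = 2)
Z(b) = -82 (Z(b) = -2 - 80 = -82)
(v(29) + Z(-170)) - 30955 = (2 - 82) - 30955 = -80 - 30955 = -31035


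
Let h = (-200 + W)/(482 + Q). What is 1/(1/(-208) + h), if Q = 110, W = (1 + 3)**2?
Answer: -7696/2429 ≈ -3.1684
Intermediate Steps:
W = 16 (W = 4**2 = 16)
h = -23/74 (h = (-200 + 16)/(482 + 110) = -184/592 = -184*1/592 = -23/74 ≈ -0.31081)
1/(1/(-208) + h) = 1/(1/(-208) - 23/74) = 1/(-1/208 - 23/74) = 1/(-2429/7696) = -7696/2429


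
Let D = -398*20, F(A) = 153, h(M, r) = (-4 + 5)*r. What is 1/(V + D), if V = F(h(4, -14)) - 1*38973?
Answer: -1/46780 ≈ -2.1377e-5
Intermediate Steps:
h(M, r) = r (h(M, r) = 1*r = r)
D = -7960
V = -38820 (V = 153 - 1*38973 = 153 - 38973 = -38820)
1/(V + D) = 1/(-38820 - 7960) = 1/(-46780) = -1/46780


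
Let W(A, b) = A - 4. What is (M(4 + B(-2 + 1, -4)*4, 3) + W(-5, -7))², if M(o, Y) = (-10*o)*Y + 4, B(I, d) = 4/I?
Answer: 126025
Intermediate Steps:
W(A, b) = -4 + A
M(o, Y) = 4 - 10*Y*o (M(o, Y) = -10*Y*o + 4 = 4 - 10*Y*o)
(M(4 + B(-2 + 1, -4)*4, 3) + W(-5, -7))² = ((4 - 10*3*(4 + (4/(-2 + 1))*4)) + (-4 - 5))² = ((4 - 10*3*(4 + (4/(-1))*4)) - 9)² = ((4 - 10*3*(4 + (4*(-1))*4)) - 9)² = ((4 - 10*3*(4 - 4*4)) - 9)² = ((4 - 10*3*(4 - 16)) - 9)² = ((4 - 10*3*(-12)) - 9)² = ((4 + 360) - 9)² = (364 - 9)² = 355² = 126025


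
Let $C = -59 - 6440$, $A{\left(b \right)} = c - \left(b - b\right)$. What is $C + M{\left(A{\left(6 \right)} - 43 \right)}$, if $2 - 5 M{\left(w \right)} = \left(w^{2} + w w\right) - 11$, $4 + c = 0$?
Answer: $-7380$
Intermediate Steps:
$c = -4$ ($c = -4 + 0 = -4$)
$A{\left(b \right)} = -4$ ($A{\left(b \right)} = -4 - \left(b - b\right) = -4 - 0 = -4 + 0 = -4$)
$C = -6499$ ($C = -59 - 6440 = -6499$)
$M{\left(w \right)} = \frac{13}{5} - \frac{2 w^{2}}{5}$ ($M{\left(w \right)} = \frac{2}{5} - \frac{\left(w^{2} + w w\right) - 11}{5} = \frac{2}{5} - \frac{\left(w^{2} + w^{2}\right) - 11}{5} = \frac{2}{5} - \frac{2 w^{2} - 11}{5} = \frac{2}{5} - \frac{-11 + 2 w^{2}}{5} = \frac{2}{5} - \left(- \frac{11}{5} + \frac{2 w^{2}}{5}\right) = \frac{13}{5} - \frac{2 w^{2}}{5}$)
$C + M{\left(A{\left(6 \right)} - 43 \right)} = -6499 + \left(\frac{13}{5} - \frac{2 \left(-4 - 43\right)^{2}}{5}\right) = -6499 + \left(\frac{13}{5} - \frac{2 \left(-47\right)^{2}}{5}\right) = -6499 + \left(\frac{13}{5} - \frac{4418}{5}\right) = -6499 - 881 = -7380$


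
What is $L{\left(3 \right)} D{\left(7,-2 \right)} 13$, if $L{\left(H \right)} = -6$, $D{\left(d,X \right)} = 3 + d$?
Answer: $-780$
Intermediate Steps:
$L{\left(3 \right)} D{\left(7,-2 \right)} 13 = - 6 \left(3 + 7\right) 13 = \left(-6\right) 10 \cdot 13 = \left(-60\right) 13 = -780$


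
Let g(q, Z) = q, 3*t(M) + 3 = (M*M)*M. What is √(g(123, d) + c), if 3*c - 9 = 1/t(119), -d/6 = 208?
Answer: √89452148867873/842578 ≈ 11.225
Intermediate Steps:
d = -1248 (d = -6*208 = -1248)
t(M) = -1 + M³/3 (t(M) = -1 + ((M*M)*M)/3 = -1 + (M²*M)/3 = -1 + M³/3)
c = 5055469/1685156 (c = 3 + 1/(3*(-1 + (⅓)*119³)) = 3 + 1/(3*(-1 + (⅓)*1685159)) = 3 + 1/(3*(-1 + 1685159/3)) = 3 + 1/(3*(1685156/3)) = 3 + (⅓)*(3/1685156) = 3 + 1/1685156 = 5055469/1685156 ≈ 3.0000)
√(g(123, d) + c) = √(123 + 5055469/1685156) = √(212329657/1685156) = √89452148867873/842578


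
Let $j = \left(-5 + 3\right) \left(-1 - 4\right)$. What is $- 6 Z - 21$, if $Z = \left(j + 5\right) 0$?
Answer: $-21$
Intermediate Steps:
$j = 10$ ($j = \left(-2\right) \left(-5\right) = 10$)
$Z = 0$ ($Z = \left(10 + 5\right) 0 = 15 \cdot 0 = 0$)
$- 6 Z - 21 = \left(-6\right) 0 - 21 = 0 - 21 = -21$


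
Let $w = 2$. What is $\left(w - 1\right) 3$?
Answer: $3$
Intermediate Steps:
$\left(w - 1\right) 3 = \left(2 - 1\right) 3 = 1 \cdot 3 = 3$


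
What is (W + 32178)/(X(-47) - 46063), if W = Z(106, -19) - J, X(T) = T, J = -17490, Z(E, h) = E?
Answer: -24887/23055 ≈ -1.0795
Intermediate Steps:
W = 17596 (W = 106 - 1*(-17490) = 106 + 17490 = 17596)
(W + 32178)/(X(-47) - 46063) = (17596 + 32178)/(-47 - 46063) = 49774/(-46110) = 49774*(-1/46110) = -24887/23055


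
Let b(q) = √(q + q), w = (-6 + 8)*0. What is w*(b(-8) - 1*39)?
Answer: 0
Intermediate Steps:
w = 0 (w = 2*0 = 0)
b(q) = √2*√q (b(q) = √(2*q) = √2*√q)
w*(b(-8) - 1*39) = 0*(√2*√(-8) - 1*39) = 0*(√2*(2*I*√2) - 39) = 0*(4*I - 39) = 0*(-39 + 4*I) = 0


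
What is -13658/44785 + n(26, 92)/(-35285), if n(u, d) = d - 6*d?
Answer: -92264286/316047745 ≈ -0.29193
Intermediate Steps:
n(u, d) = -5*d (n(u, d) = d - 6*d = -5*d)
-13658/44785 + n(26, 92)/(-35285) = -13658/44785 - 5*92/(-35285) = -13658*1/44785 - 460*(-1/35285) = -13658/44785 + 92/7057 = -92264286/316047745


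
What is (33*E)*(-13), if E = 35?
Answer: -15015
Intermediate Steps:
(33*E)*(-13) = (33*35)*(-13) = 1155*(-13) = -15015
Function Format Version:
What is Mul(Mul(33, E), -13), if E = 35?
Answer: -15015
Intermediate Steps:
Mul(Mul(33, E), -13) = Mul(Mul(33, 35), -13) = Mul(1155, -13) = -15015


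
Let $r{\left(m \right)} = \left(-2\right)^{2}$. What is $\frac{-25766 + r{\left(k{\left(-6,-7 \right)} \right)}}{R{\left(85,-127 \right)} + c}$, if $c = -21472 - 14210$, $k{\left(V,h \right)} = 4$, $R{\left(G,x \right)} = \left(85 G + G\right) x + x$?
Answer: $\frac{25762}{964179} \approx 0.026719$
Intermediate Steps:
$R{\left(G,x \right)} = x + 86 G x$ ($R{\left(G,x \right)} = 86 G x + x = x + 86 G x$)
$r{\left(m \right)} = 4$
$c = -35682$ ($c = -21472 - 14210 = -35682$)
$\frac{-25766 + r{\left(k{\left(-6,-7 \right)} \right)}}{R{\left(85,-127 \right)} + c} = \frac{-25766 + 4}{- 127 \left(1 + 86 \cdot 85\right) - 35682} = - \frac{25762}{- 127 \left(1 + 7310\right) - 35682} = - \frac{25762}{\left(-127\right) 7311 - 35682} = - \frac{25762}{-928497 - 35682} = - \frac{25762}{-964179} = \left(-25762\right) \left(- \frac{1}{964179}\right) = \frac{25762}{964179}$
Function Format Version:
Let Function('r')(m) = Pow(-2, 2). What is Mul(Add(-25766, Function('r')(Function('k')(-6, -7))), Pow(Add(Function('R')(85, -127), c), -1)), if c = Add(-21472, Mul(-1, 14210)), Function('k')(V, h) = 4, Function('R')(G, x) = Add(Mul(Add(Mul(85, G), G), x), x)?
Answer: Rational(25762, 964179) ≈ 0.026719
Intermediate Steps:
Function('R')(G, x) = Add(x, Mul(86, G, x)) (Function('R')(G, x) = Add(Mul(Mul(86, G), x), x) = Add(Mul(86, G, x), x) = Add(x, Mul(86, G, x)))
Function('r')(m) = 4
c = -35682 (c = Add(-21472, -14210) = -35682)
Mul(Add(-25766, Function('r')(Function('k')(-6, -7))), Pow(Add(Function('R')(85, -127), c), -1)) = Mul(Add(-25766, 4), Pow(Add(Mul(-127, Add(1, Mul(86, 85))), -35682), -1)) = Mul(-25762, Pow(Add(Mul(-127, Add(1, 7310)), -35682), -1)) = Mul(-25762, Pow(Add(Mul(-127, 7311), -35682), -1)) = Mul(-25762, Pow(Add(-928497, -35682), -1)) = Mul(-25762, Pow(-964179, -1)) = Mul(-25762, Rational(-1, 964179)) = Rational(25762, 964179)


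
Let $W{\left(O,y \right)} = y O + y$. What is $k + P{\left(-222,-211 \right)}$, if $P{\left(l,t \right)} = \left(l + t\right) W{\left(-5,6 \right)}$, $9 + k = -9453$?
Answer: $930$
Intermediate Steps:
$k = -9462$ ($k = -9 - 9453 = -9462$)
$W{\left(O,y \right)} = y + O y$ ($W{\left(O,y \right)} = O y + y = y + O y$)
$P{\left(l,t \right)} = - 24 l - 24 t$ ($P{\left(l,t \right)} = \left(l + t\right) 6 \left(1 - 5\right) = \left(l + t\right) 6 \left(-4\right) = \left(l + t\right) \left(-24\right) = - 24 l - 24 t$)
$k + P{\left(-222,-211 \right)} = -9462 - -10392 = -9462 + \left(5328 + 5064\right) = -9462 + 10392 = 930$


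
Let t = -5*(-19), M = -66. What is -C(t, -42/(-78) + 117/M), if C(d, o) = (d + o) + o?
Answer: -13232/143 ≈ -92.531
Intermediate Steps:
t = 95
C(d, o) = d + 2*o
-C(t, -42/(-78) + 117/M) = -(95 + 2*(-42/(-78) + 117/(-66))) = -(95 + 2*(-42*(-1/78) + 117*(-1/66))) = -(95 + 2*(7/13 - 39/22)) = -(95 + 2*(-353/286)) = -(95 - 353/143) = -1*13232/143 = -13232/143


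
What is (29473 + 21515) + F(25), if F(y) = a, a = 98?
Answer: 51086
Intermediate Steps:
F(y) = 98
(29473 + 21515) + F(25) = (29473 + 21515) + 98 = 50988 + 98 = 51086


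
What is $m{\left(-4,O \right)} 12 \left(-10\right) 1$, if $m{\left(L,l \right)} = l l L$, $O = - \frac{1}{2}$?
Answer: $120$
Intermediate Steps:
$O = - \frac{1}{2}$ ($O = \left(-1\right) \frac{1}{2} = - \frac{1}{2} \approx -0.5$)
$m{\left(L,l \right)} = L l^{2}$ ($m{\left(L,l \right)} = l^{2} L = L l^{2}$)
$m{\left(-4,O \right)} 12 \left(-10\right) 1 = - 4 \left(- \frac{1}{2}\right)^{2} \cdot 12 \left(-10\right) 1 = \left(-4\right) \frac{1}{4} \cdot 12 \left(-10\right) 1 = \left(-1\right) 12 \left(-10\right) 1 = \left(-12\right) \left(-10\right) 1 = 120 \cdot 1 = 120$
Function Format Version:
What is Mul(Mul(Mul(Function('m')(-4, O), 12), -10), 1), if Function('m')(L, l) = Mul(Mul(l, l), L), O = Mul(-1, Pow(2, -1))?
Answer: 120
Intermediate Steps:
O = Rational(-1, 2) (O = Mul(-1, Rational(1, 2)) = Rational(-1, 2) ≈ -0.50000)
Function('m')(L, l) = Mul(L, Pow(l, 2)) (Function('m')(L, l) = Mul(Pow(l, 2), L) = Mul(L, Pow(l, 2)))
Mul(Mul(Mul(Function('m')(-4, O), 12), -10), 1) = Mul(Mul(Mul(Mul(-4, Pow(Rational(-1, 2), 2)), 12), -10), 1) = Mul(Mul(Mul(Mul(-4, Rational(1, 4)), 12), -10), 1) = Mul(Mul(Mul(-1, 12), -10), 1) = Mul(Mul(-12, -10), 1) = Mul(120, 1) = 120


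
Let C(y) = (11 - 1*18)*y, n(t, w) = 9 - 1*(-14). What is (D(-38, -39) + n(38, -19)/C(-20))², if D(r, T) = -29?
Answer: 16297369/19600 ≈ 831.50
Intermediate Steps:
n(t, w) = 23 (n(t, w) = 9 + 14 = 23)
C(y) = -7*y (C(y) = (11 - 18)*y = -7*y)
(D(-38, -39) + n(38, -19)/C(-20))² = (-29 + 23/((-7*(-20))))² = (-29 + 23/140)² = (-4037/140)² = 16297369/19600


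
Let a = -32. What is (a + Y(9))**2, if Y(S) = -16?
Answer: 2304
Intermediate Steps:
(a + Y(9))**2 = (-32 - 16)**2 = (-48)**2 = 2304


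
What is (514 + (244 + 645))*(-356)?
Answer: -499468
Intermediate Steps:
(514 + (244 + 645))*(-356) = (514 + 889)*(-356) = 1403*(-356) = -499468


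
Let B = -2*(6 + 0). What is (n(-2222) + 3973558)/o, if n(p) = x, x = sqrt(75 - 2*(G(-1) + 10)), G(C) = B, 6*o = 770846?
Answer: 11920674/385423 + 3*sqrt(79)/385423 ≈ 30.929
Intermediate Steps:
o = 385423/3 (o = (1/6)*770846 = 385423/3 ≈ 1.2847e+5)
B = -12 (B = -2*6 = -12)
G(C) = -12
x = sqrt(79) (x = sqrt(75 - 2*(-12 + 10)) = sqrt(75 - 2*(-2)) = sqrt(75 + 4) = sqrt(79) ≈ 8.8882)
n(p) = sqrt(79)
(n(-2222) + 3973558)/o = (sqrt(79) + 3973558)/(385423/3) = (3973558 + sqrt(79))*(3/385423) = 11920674/385423 + 3*sqrt(79)/385423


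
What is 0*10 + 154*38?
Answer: 5852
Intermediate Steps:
0*10 + 154*38 = 0 + 5852 = 5852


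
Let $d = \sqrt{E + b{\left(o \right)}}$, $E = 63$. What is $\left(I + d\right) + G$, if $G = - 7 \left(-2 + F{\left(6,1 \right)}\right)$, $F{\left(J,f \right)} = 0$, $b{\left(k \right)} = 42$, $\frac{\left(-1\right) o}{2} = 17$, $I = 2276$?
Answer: $2290 + \sqrt{105} \approx 2300.2$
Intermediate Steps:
$o = -34$ ($o = \left(-2\right) 17 = -34$)
$d = \sqrt{105}$ ($d = \sqrt{63 + 42} = \sqrt{105} \approx 10.247$)
$G = 14$ ($G = - 7 \left(-2 + 0\right) = \left(-7\right) \left(-2\right) = 14$)
$\left(I + d\right) + G = \left(2276 + \sqrt{105}\right) + 14 = 2290 + \sqrt{105}$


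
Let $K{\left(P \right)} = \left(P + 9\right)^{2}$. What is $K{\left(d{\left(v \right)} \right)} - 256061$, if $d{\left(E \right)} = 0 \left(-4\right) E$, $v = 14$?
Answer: $-255980$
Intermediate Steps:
$d{\left(E \right)} = 0$ ($d{\left(E \right)} = 0 E = 0$)
$K{\left(P \right)} = \left(9 + P\right)^{2}$
$K{\left(d{\left(v \right)} \right)} - 256061 = \left(9 + 0\right)^{2} - 256061 = 9^{2} - 256061 = 81 - 256061 = -255980$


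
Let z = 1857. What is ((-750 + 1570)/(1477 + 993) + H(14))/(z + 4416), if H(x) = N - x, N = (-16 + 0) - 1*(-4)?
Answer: -6340/1549431 ≈ -0.0040918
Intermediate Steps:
N = -12 (N = -16 + 4 = -12)
H(x) = -12 - x
((-750 + 1570)/(1477 + 993) + H(14))/(z + 4416) = ((-750 + 1570)/(1477 + 993) + (-12 - 1*14))/(1857 + 4416) = (820/2470 + (-12 - 14))/6273 = (820*(1/2470) - 26)*(1/6273) = (82/247 - 26)*(1/6273) = -6340/247*1/6273 = -6340/1549431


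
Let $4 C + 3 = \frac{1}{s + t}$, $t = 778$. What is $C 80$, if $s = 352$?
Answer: $- \frac{6778}{113} \approx -59.982$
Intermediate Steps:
$C = - \frac{3389}{4520}$ ($C = - \frac{3}{4} + \frac{1}{4 \left(352 + 778\right)} = - \frac{3}{4} + \frac{1}{4 \cdot 1130} = - \frac{3}{4} + \frac{1}{4} \cdot \frac{1}{1130} = - \frac{3}{4} + \frac{1}{4520} = - \frac{3389}{4520} \approx -0.74978$)
$C 80 = \left(- \frac{3389}{4520}\right) 80 = - \frac{6778}{113}$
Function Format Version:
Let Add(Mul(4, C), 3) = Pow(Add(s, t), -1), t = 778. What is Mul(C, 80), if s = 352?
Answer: Rational(-6778, 113) ≈ -59.982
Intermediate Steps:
C = Rational(-3389, 4520) (C = Add(Rational(-3, 4), Mul(Rational(1, 4), Pow(Add(352, 778), -1))) = Add(Rational(-3, 4), Mul(Rational(1, 4), Pow(1130, -1))) = Add(Rational(-3, 4), Mul(Rational(1, 4), Rational(1, 1130))) = Add(Rational(-3, 4), Rational(1, 4520)) = Rational(-3389, 4520) ≈ -0.74978)
Mul(C, 80) = Mul(Rational(-3389, 4520), 80) = Rational(-6778, 113)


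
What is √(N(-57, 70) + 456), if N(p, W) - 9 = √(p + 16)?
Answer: √(465 + I*√41) ≈ 21.564 + 0.1485*I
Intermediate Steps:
N(p, W) = 9 + √(16 + p) (N(p, W) = 9 + √(p + 16) = 9 + √(16 + p))
√(N(-57, 70) + 456) = √((9 + √(16 - 57)) + 456) = √((9 + √(-41)) + 456) = √((9 + I*√41) + 456) = √(465 + I*√41)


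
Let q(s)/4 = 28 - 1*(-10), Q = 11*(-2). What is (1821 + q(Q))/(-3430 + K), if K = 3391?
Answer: -1973/39 ≈ -50.590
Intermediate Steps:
Q = -22
q(s) = 152 (q(s) = 4*(28 - 1*(-10)) = 4*(28 + 10) = 4*38 = 152)
(1821 + q(Q))/(-3430 + K) = (1821 + 152)/(-3430 + 3391) = 1973/(-39) = 1973*(-1/39) = -1973/39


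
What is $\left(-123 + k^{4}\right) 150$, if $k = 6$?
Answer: $175950$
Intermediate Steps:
$\left(-123 + k^{4}\right) 150 = \left(-123 + 6^{4}\right) 150 = \left(-123 + 1296\right) 150 = 1173 \cdot 150 = 175950$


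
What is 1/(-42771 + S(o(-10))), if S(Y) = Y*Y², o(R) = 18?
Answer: -1/36939 ≈ -2.7072e-5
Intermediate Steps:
S(Y) = Y³
1/(-42771 + S(o(-10))) = 1/(-42771 + 18³) = 1/(-42771 + 5832) = 1/(-36939) = -1/36939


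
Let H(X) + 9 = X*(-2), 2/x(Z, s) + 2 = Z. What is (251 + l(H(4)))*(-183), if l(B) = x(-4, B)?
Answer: -45872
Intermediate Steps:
x(Z, s) = 2/(-2 + Z)
H(X) = -9 - 2*X (H(X) = -9 + X*(-2) = -9 - 2*X)
l(B) = -⅓ (l(B) = 2/(-2 - 4) = 2/(-6) = 2*(-⅙) = -⅓)
(251 + l(H(4)))*(-183) = (251 - ⅓)*(-183) = (752/3)*(-183) = -45872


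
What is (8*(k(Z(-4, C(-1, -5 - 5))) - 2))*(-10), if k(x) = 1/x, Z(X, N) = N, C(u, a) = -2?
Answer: 200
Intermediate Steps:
(8*(k(Z(-4, C(-1, -5 - 5))) - 2))*(-10) = (8*(1/(-2) - 2))*(-10) = (8*(-½ - 2))*(-10) = (8*(-5/2))*(-10) = -20*(-10) = 200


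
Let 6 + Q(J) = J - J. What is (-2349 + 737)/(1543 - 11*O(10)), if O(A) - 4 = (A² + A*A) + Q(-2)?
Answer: 1612/635 ≈ 2.5386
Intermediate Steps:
Q(J) = -6 (Q(J) = -6 + (J - J) = -6 + 0 = -6)
O(A) = -2 + 2*A² (O(A) = 4 + ((A² + A*A) - 6) = 4 + ((A² + A²) - 6) = 4 + (2*A² - 6) = 4 + (-6 + 2*A²) = -2 + 2*A²)
(-2349 + 737)/(1543 - 11*O(10)) = (-2349 + 737)/(1543 - 11*(-2 + 2*10²)) = -1612/(1543 - 11*(-2 + 2*100)) = -1612/(1543 - 11*(-2 + 200)) = -1612/(1543 - 11*198) = -1612/(1543 - 2178) = -1612/(-635) = -1612*(-1/635) = 1612/635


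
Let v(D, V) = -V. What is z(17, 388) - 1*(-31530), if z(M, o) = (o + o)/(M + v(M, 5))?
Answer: 94784/3 ≈ 31595.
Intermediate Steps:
z(M, o) = 2*o/(-5 + M) (z(M, o) = (o + o)/(M - 1*5) = (2*o)/(M - 5) = (2*o)/(-5 + M) = 2*o/(-5 + M))
z(17, 388) - 1*(-31530) = 2*388/(-5 + 17) - 1*(-31530) = 2*388/12 + 31530 = 2*388*(1/12) + 31530 = 194/3 + 31530 = 94784/3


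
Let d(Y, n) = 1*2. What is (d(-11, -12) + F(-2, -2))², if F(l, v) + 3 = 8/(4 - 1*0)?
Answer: 1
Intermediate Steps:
d(Y, n) = 2
F(l, v) = -1 (F(l, v) = -3 + 8/(4 - 1*0) = -3 + 8/(4 + 0) = -3 + 8/4 = -3 + 8*(¼) = -3 + 2 = -1)
(d(-11, -12) + F(-2, -2))² = (2 - 1)² = 1² = 1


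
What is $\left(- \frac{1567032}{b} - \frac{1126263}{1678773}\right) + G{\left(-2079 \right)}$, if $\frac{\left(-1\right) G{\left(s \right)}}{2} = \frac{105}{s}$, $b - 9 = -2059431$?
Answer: $\frac{3632544525295}{19015161270633} \approx 0.19103$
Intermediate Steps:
$b = -2059422$ ($b = 9 - 2059431 = -2059422$)
$G{\left(s \right)} = - \frac{210}{s}$ ($G{\left(s \right)} = - 2 \frac{105}{s} = - \frac{210}{s}$)
$\left(- \frac{1567032}{b} - \frac{1126263}{1678773}\right) + G{\left(-2079 \right)} = \left(- \frac{1567032}{-2059422} - \frac{1126263}{1678773}\right) - \frac{210}{-2079} = \left(\left(-1567032\right) \left(- \frac{1}{2059422}\right) - \frac{375421}{559591}\right) - - \frac{10}{99} = \left(\frac{261172}{343237} - \frac{375421}{559591}\right) + \frac{10}{99} = \frac{17291122875}{192072336067} + \frac{10}{99} = \frac{3632544525295}{19015161270633}$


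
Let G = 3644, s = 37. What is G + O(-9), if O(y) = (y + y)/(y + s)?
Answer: 51007/14 ≈ 3643.4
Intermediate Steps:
O(y) = 2*y/(37 + y) (O(y) = (y + y)/(y + 37) = (2*y)/(37 + y) = 2*y/(37 + y))
G + O(-9) = 3644 + 2*(-9)/(37 - 9) = 3644 + 2*(-9)/28 = 3644 + 2*(-9)*(1/28) = 3644 - 9/14 = 51007/14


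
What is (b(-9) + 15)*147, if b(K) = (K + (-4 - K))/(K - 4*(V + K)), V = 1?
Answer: 50127/23 ≈ 2179.4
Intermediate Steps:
b(K) = -4/(-4 - 3*K) (b(K) = (K + (-4 - K))/(K - 4*(1 + K)) = -4/(K + (-4 - 4*K)) = -4/(-4 - 3*K))
(b(-9) + 15)*147 = (4/(4 + 3*(-9)) + 15)*147 = (4/(4 - 27) + 15)*147 = (4/(-23) + 15)*147 = (4*(-1/23) + 15)*147 = (-4/23 + 15)*147 = (341/23)*147 = 50127/23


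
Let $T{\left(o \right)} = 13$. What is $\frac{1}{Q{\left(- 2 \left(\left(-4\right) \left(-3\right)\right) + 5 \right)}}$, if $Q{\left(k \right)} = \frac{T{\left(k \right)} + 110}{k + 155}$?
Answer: $\frac{136}{123} \approx 1.1057$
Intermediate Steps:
$Q{\left(k \right)} = \frac{123}{155 + k}$ ($Q{\left(k \right)} = \frac{13 + 110}{k + 155} = \frac{123}{155 + k}$)
$\frac{1}{Q{\left(- 2 \left(\left(-4\right) \left(-3\right)\right) + 5 \right)}} = \frac{1}{123 \frac{1}{155 + \left(- 2 \left(\left(-4\right) \left(-3\right)\right) + 5\right)}} = \frac{1}{123 \frac{1}{155 + \left(\left(-2\right) 12 + 5\right)}} = \frac{1}{123 \frac{1}{155 + \left(-24 + 5\right)}} = \frac{1}{123 \frac{1}{155 - 19}} = \frac{1}{123 \cdot \frac{1}{136}} = \frac{1}{\frac{123}{136}} = \frac{136}{123}$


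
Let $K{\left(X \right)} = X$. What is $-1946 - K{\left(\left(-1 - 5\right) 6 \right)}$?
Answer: $-1910$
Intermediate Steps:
$-1946 - K{\left(\left(-1 - 5\right) 6 \right)} = -1946 - \left(-1 - 5\right) 6 = -1946 - \left(-6\right) 6 = -1946 - -36 = -1946 + 36 = -1910$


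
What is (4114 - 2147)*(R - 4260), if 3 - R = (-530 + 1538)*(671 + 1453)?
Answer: -4219704783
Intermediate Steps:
R = -2140989 (R = 3 - (-530 + 1538)*(671 + 1453) = 3 - 1008*2124 = 3 - 1*2140992 = 3 - 2140992 = -2140989)
(4114 - 2147)*(R - 4260) = (4114 - 2147)*(-2140989 - 4260) = 1967*(-2145249) = -4219704783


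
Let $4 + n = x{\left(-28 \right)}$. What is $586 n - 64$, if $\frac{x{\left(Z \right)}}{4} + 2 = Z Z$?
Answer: $1830600$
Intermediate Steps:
$x{\left(Z \right)} = -8 + 4 Z^{2}$ ($x{\left(Z \right)} = -8 + 4 Z Z = -8 + 4 Z^{2}$)
$n = 3124$ ($n = -4 - \left(8 - 4 \left(-28\right)^{2}\right) = -4 + \left(-8 + 4 \cdot 784\right) = -4 + \left(-8 + 3136\right) = -4 + 3128 = 3124$)
$586 n - 64 = 586 \cdot 3124 - 64 = 1830664 - 64 = 1830600$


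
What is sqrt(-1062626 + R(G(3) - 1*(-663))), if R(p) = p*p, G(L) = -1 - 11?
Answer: 5*I*sqrt(25553) ≈ 799.27*I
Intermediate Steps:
G(L) = -12
R(p) = p**2
sqrt(-1062626 + R(G(3) - 1*(-663))) = sqrt(-1062626 + (-12 - 1*(-663))**2) = sqrt(-1062626 + (-12 + 663)**2) = sqrt(-1062626 + 651**2) = sqrt(-1062626 + 423801) = sqrt(-638825) = 5*I*sqrt(25553)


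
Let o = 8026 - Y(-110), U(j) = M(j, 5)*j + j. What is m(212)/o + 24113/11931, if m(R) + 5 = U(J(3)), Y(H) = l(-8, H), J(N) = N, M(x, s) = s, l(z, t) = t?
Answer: 65446157/32356872 ≈ 2.0226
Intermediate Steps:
Y(H) = H
U(j) = 6*j (U(j) = 5*j + j = 6*j)
m(R) = 13 (m(R) = -5 + 6*3 = -5 + 18 = 13)
o = 8136 (o = 8026 - 1*(-110) = 8026 + 110 = 8136)
m(212)/o + 24113/11931 = 13/8136 + 24113/11931 = 65446157/32356872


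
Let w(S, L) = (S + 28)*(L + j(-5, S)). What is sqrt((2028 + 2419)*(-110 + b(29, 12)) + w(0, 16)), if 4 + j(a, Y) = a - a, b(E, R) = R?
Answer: I*sqrt(435470) ≈ 659.9*I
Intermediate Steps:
j(a, Y) = -4 (j(a, Y) = -4 + (a - a) = -4 + 0 = -4)
w(S, L) = (-4 + L)*(28 + S) (w(S, L) = (S + 28)*(L - 4) = (28 + S)*(-4 + L) = (-4 + L)*(28 + S))
sqrt((2028 + 2419)*(-110 + b(29, 12)) + w(0, 16)) = sqrt((2028 + 2419)*(-110 + 12) + (-112 - 4*0 + 28*16 + 16*0)) = sqrt(4447*(-98) + (-112 + 0 + 448 + 0)) = sqrt(-435806 + 336) = sqrt(-435470) = I*sqrt(435470)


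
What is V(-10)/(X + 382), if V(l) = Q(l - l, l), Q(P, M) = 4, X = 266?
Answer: 1/162 ≈ 0.0061728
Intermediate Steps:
V(l) = 4
V(-10)/(X + 382) = 4/(266 + 382) = 4/648 = 4*(1/648) = 1/162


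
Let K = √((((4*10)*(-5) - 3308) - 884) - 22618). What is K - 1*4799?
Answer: -4799 + I*√27010 ≈ -4799.0 + 164.35*I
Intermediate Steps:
K = I*√27010 (K = √(((40*(-5) - 3308) - 884) - 22618) = √(((-200 - 3308) - 884) - 22618) = √((-3508 - 884) - 22618) = √(-4392 - 22618) = √(-27010) = I*√27010 ≈ 164.35*I)
K - 1*4799 = I*√27010 - 1*4799 = I*√27010 - 4799 = -4799 + I*√27010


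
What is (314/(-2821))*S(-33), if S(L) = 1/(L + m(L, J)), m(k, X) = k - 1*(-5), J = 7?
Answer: 314/172081 ≈ 0.0018247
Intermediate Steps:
m(k, X) = 5 + k (m(k, X) = k + 5 = 5 + k)
S(L) = 1/(5 + 2*L) (S(L) = 1/(L + (5 + L)) = 1/(5 + 2*L))
(314/(-2821))*S(-33) = (314/(-2821))/(5 + 2*(-33)) = (314*(-1/2821))/(5 - 66) = -314/2821/(-61) = -314/2821*(-1/61) = 314/172081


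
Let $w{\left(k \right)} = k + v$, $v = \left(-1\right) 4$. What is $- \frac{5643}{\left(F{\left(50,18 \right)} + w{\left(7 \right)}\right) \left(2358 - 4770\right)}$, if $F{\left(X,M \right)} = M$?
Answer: $\frac{209}{1876} \approx 0.11141$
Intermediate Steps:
$v = -4$
$w{\left(k \right)} = -4 + k$ ($w{\left(k \right)} = k - 4 = -4 + k$)
$- \frac{5643}{\left(F{\left(50,18 \right)} + w{\left(7 \right)}\right) \left(2358 - 4770\right)} = - \frac{5643}{\left(18 + \left(-4 + 7\right)\right) \left(2358 - 4770\right)} = - \frac{5643}{\left(18 + 3\right) \left(-2412\right)} = - \frac{5643}{21 \left(-2412\right)} = - \frac{5643}{-50652} = \left(-5643\right) \left(- \frac{1}{50652}\right) = \frac{209}{1876}$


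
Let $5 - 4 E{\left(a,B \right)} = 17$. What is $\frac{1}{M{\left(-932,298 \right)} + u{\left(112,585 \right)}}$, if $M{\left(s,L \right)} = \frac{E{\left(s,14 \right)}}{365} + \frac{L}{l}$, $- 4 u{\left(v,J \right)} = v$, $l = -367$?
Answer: $- \frac{133955}{3860611} \approx -0.034698$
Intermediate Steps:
$E{\left(a,B \right)} = -3$ ($E{\left(a,B \right)} = \frac{5}{4} - \frac{17}{4} = -3$)
$u{\left(v,J \right)} = - \frac{v}{4}$
$M{\left(s,L \right)} = - \frac{3}{365} - \frac{L}{367}$ ($M{\left(s,L \right)} = - \frac{3}{365} + \frac{L}{-367} = \left(-3\right) \frac{1}{365} + L \left(- \frac{1}{367}\right) = - \frac{3}{365} - \frac{L}{367}$)
$\frac{1}{M{\left(-932,298 \right)} + u{\left(112,585 \right)}} = \frac{1}{\left(- \frac{3}{365} - \frac{298}{367}\right) - 28} = \frac{1}{- \frac{109871}{133955} - 28} = \frac{1}{- \frac{3860611}{133955}} = - \frac{133955}{3860611}$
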